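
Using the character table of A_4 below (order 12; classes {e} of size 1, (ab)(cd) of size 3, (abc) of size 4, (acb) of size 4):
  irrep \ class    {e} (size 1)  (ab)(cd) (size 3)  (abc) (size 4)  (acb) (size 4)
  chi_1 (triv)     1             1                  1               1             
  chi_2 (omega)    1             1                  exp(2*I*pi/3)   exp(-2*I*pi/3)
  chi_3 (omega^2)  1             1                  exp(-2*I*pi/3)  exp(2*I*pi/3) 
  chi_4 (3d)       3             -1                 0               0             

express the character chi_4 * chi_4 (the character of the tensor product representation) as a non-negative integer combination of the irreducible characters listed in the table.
chi_4 tensor chi_4 = chi_1 + chi_2 + chi_3 + 2*chi_4 (all other irreducibles have multiplicity 0).

Reasoning: The character of a tensor product is the pointwise product (chi_4 * chi_4)(C) = chi_4(C) * chi_4(C):
  {e}: (3)*(3), (ab)(cd): (-1)*(-1), (abc): (0)*(0), (acb): (0)*(0)
so (chi_4 * chi_4) takes values
  {e} -> 9, (ab)(cd) -> 1, (abc) -> 0, (acb) -> 0.
Now take the inner product of this character with each irreducible chi from the table, <chi_4*chi_4, chi> = (1/12) sum_C |C| (chi_4*chi_4)(C) conj(chi(C)):
  <chi_4*chi_4, chi_1> = (1/12)[1*(9)*conj(1) + 3*(1)*conj(1) + 4*(0)*conj(1) + 4*(0)*conj(1)]
      = (1/12)[(9) + (3) + (0) + (0)] = 12/12 = 1
  <chi_4*chi_4, chi_2> = (1/12)[1*(9)*conj(1) + 3*(1)*conj(1) + 4*(0)*conj(exp(2*I*pi/3)) + 4*(0)*conj(exp(-2*I*pi/3))]
      = (1/12)[(9) + (3) + (0) + (0)] = 12/12 = 1
  <chi_4*chi_4, chi_3> = (1/12)[1*(9)*conj(1) + 3*(1)*conj(1) + 4*(0)*conj(exp(-2*I*pi/3)) + 4*(0)*conj(exp(2*I*pi/3))]
      = (1/12)[(9) + (3) + (0) + (0)] = 12/12 = 1
  <chi_4*chi_4, chi_4> = (1/12)[1*(9)*conj(3) + 3*(1)*conj(-1) + 4*(0)*conj(0) + 4*(0)*conj(0)]
      = (1/12)[(27) + (-3) + (0) + (0)] = 24/12 = 2
(Exp terms are combined using exp(i*s)*conj(exp(i*t)) = exp(i*(s-t)), and sums of them are collapsed using the identity that for every m > 1 the m distinct m-th roots of unity sum to 0, e.g. 1 + exp(2*I*pi/3) + exp(-2*I*pi/3) = 0.)
Hence the multiplicities are chi_1: 1, chi_2: 1, chi_3: 1, chi_4: 2. Dimension check: dim(chi_4)*dim(chi_4) = 3*3 = 9 and sum (mult * dim) = 1*1 + 1*1 + 1*1 + 2*3 = 9.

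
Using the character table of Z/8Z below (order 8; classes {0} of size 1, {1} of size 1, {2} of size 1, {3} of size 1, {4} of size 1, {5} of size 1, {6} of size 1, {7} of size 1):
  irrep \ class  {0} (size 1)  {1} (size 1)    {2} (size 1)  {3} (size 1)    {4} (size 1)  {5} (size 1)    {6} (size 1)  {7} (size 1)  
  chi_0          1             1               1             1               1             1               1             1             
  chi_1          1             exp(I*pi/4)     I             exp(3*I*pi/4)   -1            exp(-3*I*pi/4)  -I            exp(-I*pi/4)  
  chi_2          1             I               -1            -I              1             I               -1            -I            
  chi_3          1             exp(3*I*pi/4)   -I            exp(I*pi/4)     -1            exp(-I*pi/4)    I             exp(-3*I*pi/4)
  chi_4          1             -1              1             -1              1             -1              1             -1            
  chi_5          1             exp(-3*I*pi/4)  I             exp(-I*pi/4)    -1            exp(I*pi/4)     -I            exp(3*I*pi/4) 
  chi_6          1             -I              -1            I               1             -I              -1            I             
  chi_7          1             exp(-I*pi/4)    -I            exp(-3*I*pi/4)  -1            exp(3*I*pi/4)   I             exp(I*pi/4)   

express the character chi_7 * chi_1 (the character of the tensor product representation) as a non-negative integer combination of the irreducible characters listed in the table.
chi_7 tensor chi_1 = chi_0 (all other irreducibles have multiplicity 0).

Derivation: The character of a tensor product is the pointwise product (chi_7 * chi_1)(C) = chi_7(C) * chi_1(C):
  {0}: (1)*(1), {1}: (exp(-I*pi/4))*(exp(I*pi/4)), {2}: (-I)*(I), {3}: (exp(-3*I*pi/4))*(exp(3*I*pi/4)), {4}: (-1)*(-1), {5}: (exp(3*I*pi/4))*(exp(-3*I*pi/4)), {6}: (I)*(-I), {7}: (exp(I*pi/4))*(exp(-I*pi/4))
so (chi_7 * chi_1) takes values
  {0} -> 1, {1} -> 1, {2} -> 1, {3} -> 1, {4} -> 1, {5} -> 1, {6} -> 1, {7} -> 1.
Now take the inner product of this character with each irreducible chi from the table, <chi_7*chi_1, chi> = (1/8) sum_C |C| (chi_7*chi_1)(C) conj(chi(C)):
  <chi_7*chi_1, chi_0> = (1/8)[1*(1)*conj(1) + 1*(1)*conj(1) + 1*(1)*conj(1) + 1*(1)*conj(1) + 1*(1)*conj(1) + 1*(1)*conj(1) + 1*(1)*conj(1) + 1*(1)*conj(1)]
      = (1/8)[(1) + (1) + (1) + (1) + (1) + (1) + (1) + (1)] = 8/8 = 1
  <chi_7*chi_1, chi_1> = (1/8)[1*(1)*conj(1) + 1*(1)*conj(exp(I*pi/4)) + 1*(1)*conj(I) + 1*(1)*conj(exp(3*I*pi/4)) + 1*(1)*conj(-1) + 1*(1)*conj(exp(-3*I*pi/4)) + 1*(1)*conj(-I) + 1*(1)*conj(exp(-I*pi/4))]
      = (1/8)[(1) + (exp(-I*pi/4)) + (-I) + (exp(-3*I*pi/4)) + (-1) + (exp(3*I*pi/4)) + (I) + (exp(I*pi/4))] = 0/8 = 0
  <chi_7*chi_1, chi_2> = (1/8)[1*(1)*conj(1) + 1*(1)*conj(I) + 1*(1)*conj(-1) + 1*(1)*conj(-I) + 1*(1)*conj(1) + 1*(1)*conj(I) + 1*(1)*conj(-1) + 1*(1)*conj(-I)]
      = (1/8)[(1) + (-I) + (-1) + (I) + (1) + (-I) + (-1) + (I)] = 0/8 = 0
  <chi_7*chi_1, chi_3> = (1/8)[1*(1)*conj(1) + 1*(1)*conj(exp(3*I*pi/4)) + 1*(1)*conj(-I) + 1*(1)*conj(exp(I*pi/4)) + 1*(1)*conj(-1) + 1*(1)*conj(exp(-I*pi/4)) + 1*(1)*conj(I) + 1*(1)*conj(exp(-3*I*pi/4))]
      = (1/8)[(1) + (exp(-3*I*pi/4)) + (I) + (exp(-I*pi/4)) + (-1) + (exp(I*pi/4)) + (-I) + (exp(3*I*pi/4))] = 0/8 = 0
  <chi_7*chi_1, chi_4> = (1/8)[1*(1)*conj(1) + 1*(1)*conj(-1) + 1*(1)*conj(1) + 1*(1)*conj(-1) + 1*(1)*conj(1) + 1*(1)*conj(-1) + 1*(1)*conj(1) + 1*(1)*conj(-1)]
      = (1/8)[(1) + (-1) + (1) + (-1) + (1) + (-1) + (1) + (-1)] = 0/8 = 0
  <chi_7*chi_1, chi_5> = (1/8)[1*(1)*conj(1) + 1*(1)*conj(exp(-3*I*pi/4)) + 1*(1)*conj(I) + 1*(1)*conj(exp(-I*pi/4)) + 1*(1)*conj(-1) + 1*(1)*conj(exp(I*pi/4)) + 1*(1)*conj(-I) + 1*(1)*conj(exp(3*I*pi/4))]
      = (1/8)[(1) + (exp(3*I*pi/4)) + (-I) + (exp(I*pi/4)) + (-1) + (exp(-I*pi/4)) + (I) + (exp(-3*I*pi/4))] = 0/8 = 0
  <chi_7*chi_1, chi_6> = (1/8)[1*(1)*conj(1) + 1*(1)*conj(-I) + 1*(1)*conj(-1) + 1*(1)*conj(I) + 1*(1)*conj(1) + 1*(1)*conj(-I) + 1*(1)*conj(-1) + 1*(1)*conj(I)]
      = (1/8)[(1) + (I) + (-1) + (-I) + (1) + (I) + (-1) + (-I)] = 0/8 = 0
  <chi_7*chi_1, chi_7> = (1/8)[1*(1)*conj(1) + 1*(1)*conj(exp(-I*pi/4)) + 1*(1)*conj(-I) + 1*(1)*conj(exp(-3*I*pi/4)) + 1*(1)*conj(-1) + 1*(1)*conj(exp(3*I*pi/4)) + 1*(1)*conj(I) + 1*(1)*conj(exp(I*pi/4))]
      = (1/8)[(1) + (exp(I*pi/4)) + (I) + (exp(3*I*pi/4)) + (-1) + (exp(-3*I*pi/4)) + (-I) + (exp(-I*pi/4))] = 0/8 = 0
(Exp terms are combined using exp(i*s)*conj(exp(i*t)) = exp(i*(s-t)), and sums of them are collapsed using the identity that for every m > 1 the m distinct m-th roots of unity sum to 0, e.g. 1 + exp(2*I*pi/3) + exp(-2*I*pi/3) = 0.)
Hence the multiplicities are chi_0: 1. Dimension check: dim(chi_7)*dim(chi_1) = 1*1 = 1 and sum (mult * dim) = 1*1 = 1.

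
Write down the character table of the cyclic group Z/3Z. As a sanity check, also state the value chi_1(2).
Character table of Z/3Z (irreps indexed chi_0,...,chi_2 with chi_k(m) = zeta_3^(k*m), zeta_3 = exp(2*pi*i/3)):
  irrep \ class  {0} (size 1)  {1} (size 1)    {2} (size 1)  
  chi_0          1             1               1             
  chi_1          1             exp(2*I*pi/3)   exp(-2*I*pi/3)
  chi_2          1             exp(-2*I*pi/3)  exp(2*I*pi/3) 

Spot check: chi_1(2) = zeta_3^(1*2) = zeta_3^2 = exp(-2*I*pi/3).

Working: Z/3Z is abelian, so all 3 irreducible complex representations are 1-dimensional. They are given by chi_k(m) = zeta_3^(k*m) for k = 0,...,2. Row orthogonality: sum_m chi_k(m) conj(chi_l(m)) = 3 * [k = l].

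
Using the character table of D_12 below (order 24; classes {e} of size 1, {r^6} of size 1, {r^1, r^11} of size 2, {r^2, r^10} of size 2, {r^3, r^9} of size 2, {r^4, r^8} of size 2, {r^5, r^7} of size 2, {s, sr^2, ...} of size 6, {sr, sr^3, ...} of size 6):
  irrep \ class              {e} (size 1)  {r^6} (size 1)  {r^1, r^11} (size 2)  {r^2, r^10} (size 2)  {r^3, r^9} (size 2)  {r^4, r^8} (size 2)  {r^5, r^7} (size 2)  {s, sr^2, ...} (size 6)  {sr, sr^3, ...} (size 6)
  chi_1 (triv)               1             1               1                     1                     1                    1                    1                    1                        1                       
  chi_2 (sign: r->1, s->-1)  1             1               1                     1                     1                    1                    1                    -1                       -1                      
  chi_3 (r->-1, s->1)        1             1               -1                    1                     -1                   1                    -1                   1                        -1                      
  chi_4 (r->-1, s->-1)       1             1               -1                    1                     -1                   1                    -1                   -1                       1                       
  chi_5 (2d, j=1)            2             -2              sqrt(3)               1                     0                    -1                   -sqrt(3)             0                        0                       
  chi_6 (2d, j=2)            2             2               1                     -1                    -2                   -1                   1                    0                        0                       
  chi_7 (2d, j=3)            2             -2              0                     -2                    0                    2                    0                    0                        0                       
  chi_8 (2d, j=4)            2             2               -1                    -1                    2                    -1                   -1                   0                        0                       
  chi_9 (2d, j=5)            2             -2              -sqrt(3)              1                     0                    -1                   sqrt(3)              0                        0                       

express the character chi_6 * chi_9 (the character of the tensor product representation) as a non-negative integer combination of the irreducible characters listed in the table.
chi_6 tensor chi_9 = chi_7 + chi_9 (all other irreducibles have multiplicity 0).

Argument: The character of a tensor product is the pointwise product (chi_6 * chi_9)(C) = chi_6(C) * chi_9(C):
  {e}: (2)*(2), {r^6}: (2)*(-2), {r^1, r^11}: (1)*(-sqrt(3)), {r^2, r^10}: (-1)*(1), {r^3, r^9}: (-2)*(0), {r^4, r^8}: (-1)*(-1), {r^5, r^7}: (1)*(sqrt(3)), {s, sr^2, ...}: (0)*(0), {sr, sr^3, ...}: (0)*(0)
so (chi_6 * chi_9) takes values
  {e} -> 4, {r^6} -> -4, {r^1, r^11} -> -sqrt(3), {r^2, r^10} -> -1, {r^3, r^9} -> 0, {r^4, r^8} -> 1, {r^5, r^7} -> sqrt(3), {s, sr^2, ...} -> 0, {sr, sr^3, ...} -> 0.
Now take the inner product of this character with each irreducible chi from the table, <chi_6*chi_9, chi> = (1/24) sum_C |C| (chi_6*chi_9)(C) conj(chi(C)):
  <chi_6*chi_9, chi_1> = (1/24)[1*(4)*conj(1) + 1*(-4)*conj(1) + 2*(-sqrt(3))*conj(1) + 2*(-1)*conj(1) + 2*(0)*conj(1) + 2*(1)*conj(1) + 2*(sqrt(3))*conj(1) + 6*(0)*conj(1) + 6*(0)*conj(1)]
      = (1/24)[(4) + (-4) + (-2*sqrt(3)) + (-2) + (0) + (2) + (2*sqrt(3)) + (0) + (0)] = 0/24 = 0
  <chi_6*chi_9, chi_2> = (1/24)[1*(4)*conj(1) + 1*(-4)*conj(1) + 2*(-sqrt(3))*conj(1) + 2*(-1)*conj(1) + 2*(0)*conj(1) + 2*(1)*conj(1) + 2*(sqrt(3))*conj(1) + 6*(0)*conj(-1) + 6*(0)*conj(-1)]
      = (1/24)[(4) + (-4) + (-2*sqrt(3)) + (-2) + (0) + (2) + (2*sqrt(3)) + (0) + (0)] = 0/24 = 0
  <chi_6*chi_9, chi_3> = (1/24)[1*(4)*conj(1) + 1*(-4)*conj(1) + 2*(-sqrt(3))*conj(-1) + 2*(-1)*conj(1) + 2*(0)*conj(-1) + 2*(1)*conj(1) + 2*(sqrt(3))*conj(-1) + 6*(0)*conj(1) + 6*(0)*conj(-1)]
      = (1/24)[(4) + (-4) + (2*sqrt(3)) + (-2) + (0) + (2) + (-2*sqrt(3)) + (0) + (0)] = 0/24 = 0
  <chi_6*chi_9, chi_4> = (1/24)[1*(4)*conj(1) + 1*(-4)*conj(1) + 2*(-sqrt(3))*conj(-1) + 2*(-1)*conj(1) + 2*(0)*conj(-1) + 2*(1)*conj(1) + 2*(sqrt(3))*conj(-1) + 6*(0)*conj(-1) + 6*(0)*conj(1)]
      = (1/24)[(4) + (-4) + (2*sqrt(3)) + (-2) + (0) + (2) + (-2*sqrt(3)) + (0) + (0)] = 0/24 = 0
  <chi_6*chi_9, chi_5> = (1/24)[1*(4)*conj(2) + 1*(-4)*conj(-2) + 2*(-sqrt(3))*conj(sqrt(3)) + 2*(-1)*conj(1) + 2*(0)*conj(0) + 2*(1)*conj(-1) + 2*(sqrt(3))*conj(-sqrt(3)) + 6*(0)*conj(0) + 6*(0)*conj(0)]
      = (1/24)[(8) + (8) + (-6) + (-2) + (0) + (-2) + (-6) + (0) + (0)] = 0/24 = 0
  <chi_6*chi_9, chi_6> = (1/24)[1*(4)*conj(2) + 1*(-4)*conj(2) + 2*(-sqrt(3))*conj(1) + 2*(-1)*conj(-1) + 2*(0)*conj(-2) + 2*(1)*conj(-1) + 2*(sqrt(3))*conj(1) + 6*(0)*conj(0) + 6*(0)*conj(0)]
      = (1/24)[(8) + (-8) + (-2*sqrt(3)) + (2) + (0) + (-2) + (2*sqrt(3)) + (0) + (0)] = 0/24 = 0
  <chi_6*chi_9, chi_7> = (1/24)[1*(4)*conj(2) + 1*(-4)*conj(-2) + 2*(-sqrt(3))*conj(0) + 2*(-1)*conj(-2) + 2*(0)*conj(0) + 2*(1)*conj(2) + 2*(sqrt(3))*conj(0) + 6*(0)*conj(0) + 6*(0)*conj(0)]
      = (1/24)[(8) + (8) + (0) + (4) + (0) + (4) + (0) + (0) + (0)] = 24/24 = 1
  <chi_6*chi_9, chi_8> = (1/24)[1*(4)*conj(2) + 1*(-4)*conj(2) + 2*(-sqrt(3))*conj(-1) + 2*(-1)*conj(-1) + 2*(0)*conj(2) + 2*(1)*conj(-1) + 2*(sqrt(3))*conj(-1) + 6*(0)*conj(0) + 6*(0)*conj(0)]
      = (1/24)[(8) + (-8) + (2*sqrt(3)) + (2) + (0) + (-2) + (-2*sqrt(3)) + (0) + (0)] = 0/24 = 0
  <chi_6*chi_9, chi_9> = (1/24)[1*(4)*conj(2) + 1*(-4)*conj(-2) + 2*(-sqrt(3))*conj(-sqrt(3)) + 2*(-1)*conj(1) + 2*(0)*conj(0) + 2*(1)*conj(-1) + 2*(sqrt(3))*conj(sqrt(3)) + 6*(0)*conj(0) + 6*(0)*conj(0)]
      = (1/24)[(8) + (8) + (6) + (-2) + (0) + (-2) + (6) + (0) + (0)] = 24/24 = 1
Hence the multiplicities are chi_7: 1, chi_9: 1. Dimension check: dim(chi_6)*dim(chi_9) = 2*2 = 4 and sum (mult * dim) = 1*2 + 1*2 = 4.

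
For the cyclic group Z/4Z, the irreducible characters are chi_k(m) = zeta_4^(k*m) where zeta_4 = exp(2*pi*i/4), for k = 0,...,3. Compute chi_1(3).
chi_1(3) = zeta_4^3 = -I

Reasoning: chi_1(3) = zeta_4^(1*3) = zeta_4^3. Since zeta_4^4 = 1, this equals zeta_4^3 = exp(2*pi*i*3/4) = -I.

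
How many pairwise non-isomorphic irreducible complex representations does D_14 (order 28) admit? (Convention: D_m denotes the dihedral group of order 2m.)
10

Solution. The number of irreducible complex representations of a finite group equals its number of conjugacy classes. D_14 has 10 conjugacy classes (n/2 + 3 for n even), so D_14 (order 28) has exactly 10 irreducible complex representations.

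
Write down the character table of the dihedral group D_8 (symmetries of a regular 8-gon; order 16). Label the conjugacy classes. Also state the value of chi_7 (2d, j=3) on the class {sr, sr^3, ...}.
Conjugacy classes: {e} of size 1, {r^4} of size 1, {r^1, r^7} of size 2, {r^2, r^6} of size 2, {r^3, r^5} of size 2, {s, sr^2, ...} of size 4, {sr, sr^3, ...} of size 4.
Character table:
  irrep \ class              {e} (size 1)  {r^4} (size 1)  {r^1, r^7} (size 2)  {r^2, r^6} (size 2)  {r^3, r^5} (size 2)  {s, sr^2, ...} (size 4)  {sr, sr^3, ...} (size 4)
  chi_1 (triv)               1             1               1                    1                    1                    1                        1                       
  chi_2 (sign: r->1, s->-1)  1             1               1                    1                    1                    -1                       -1                      
  chi_3 (r->-1, s->1)        1             1               -1                   1                    -1                   1                        -1                      
  chi_4 (r->-1, s->-1)       1             1               -1                   1                    -1                   -1                       1                       
  chi_5 (2d, j=1)            2             -2              sqrt(2)              0                    -sqrt(2)             0                        0                       
  chi_6 (2d, j=2)            2             2               0                    -2                   0                    0                        0                       
  chi_7 (2d, j=3)            2             -2              -sqrt(2)             0                    sqrt(2)              0                        0                       

Spot check: chi_7 (2d, j=3) on {sr, sr^3, ...} = 0.

Solution. D_8 has order 2*8 = 16 with 7 conjugacy classes, hence 7 irreducibles. Sum of squared dims 1 + 1 + 1 + 1 + 4 + 4 + 4 = 16 = |G|. Linear characters come from the abelianisation; the 2-dimensional irreps have character r^k -> 2*cos(2*pi*j*k/8), reflections -> 0.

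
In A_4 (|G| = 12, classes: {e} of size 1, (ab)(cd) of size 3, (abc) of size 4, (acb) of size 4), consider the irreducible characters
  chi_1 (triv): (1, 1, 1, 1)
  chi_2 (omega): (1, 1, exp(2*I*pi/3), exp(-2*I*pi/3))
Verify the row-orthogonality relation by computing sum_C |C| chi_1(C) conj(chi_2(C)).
Sum = 0; so <chi_1, chi_2> = 0 (distinct irreducibles are orthogonal).

Argument: Compute term by term over conjugacy classes (|C| * chi_1(C) * conj(chi_2(C))):
  1*(1)*conj(1) + 3*(1)*conj(1) + 4*(1)*conj(exp(2*I*pi/3)) + 4*(1)*conj(exp(-2*I*pi/3))
  = (1) + (3) + (4*exp(-2*I*pi/3)) + (4*exp(2*I*pi/3))
  = 0.
(Exp terms are combined using exp(i*s)*conj(exp(i*t)) = exp(i*(s-t)), and sums of them are collapsed using the identity that for every m > 1 the m distinct m-th roots of unity sum to 0, e.g. 1 + exp(2*I*pi/3) + exp(-2*I*pi/3) = 0.)
Dividing by |G| = 12 gives 0/12 = 0, matching the row-orthogonality relation <chi_1, chi_2> = [chi_1 = chi_2].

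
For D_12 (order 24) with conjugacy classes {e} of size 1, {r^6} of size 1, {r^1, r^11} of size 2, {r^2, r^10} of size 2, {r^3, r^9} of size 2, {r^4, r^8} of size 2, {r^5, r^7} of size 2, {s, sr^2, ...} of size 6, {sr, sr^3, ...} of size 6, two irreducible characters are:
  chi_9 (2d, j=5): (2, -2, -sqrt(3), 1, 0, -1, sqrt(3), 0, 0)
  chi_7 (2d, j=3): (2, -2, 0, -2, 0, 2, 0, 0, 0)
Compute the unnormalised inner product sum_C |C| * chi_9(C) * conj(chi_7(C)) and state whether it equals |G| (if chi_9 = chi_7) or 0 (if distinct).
Sum = 0; so <chi_9, chi_7> = 0 (distinct irreducibles are orthogonal).

Reasoning: Compute term by term over conjugacy classes (|C| * chi_9(C) * conj(chi_7(C))):
  1*(2)*conj(2) + 1*(-2)*conj(-2) + 2*(-sqrt(3))*conj(0) + 2*(1)*conj(-2) + 2*(0)*conj(0) + 2*(-1)*conj(2) + 2*(sqrt(3))*conj(0) + 6*(0)*conj(0) + 6*(0)*conj(0)
  = (4) + (4) + (0) + (-4) + (0) + (-4) + (0) + (0) + (0)
  = 0.
Dividing by |G| = 24 gives 0/24 = 0, matching the row-orthogonality relation <chi_9, chi_7> = [chi_9 = chi_7].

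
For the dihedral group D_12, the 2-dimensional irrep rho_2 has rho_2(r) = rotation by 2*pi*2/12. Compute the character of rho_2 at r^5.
chi_{rho_2}(r^5) = 2*cos(2*pi*2*5/12) = 1

Explanation: rho_2(r^5) is rotation by angle 2*pi*2*5/12, whose trace is 2*cos(2*pi*2*5/12) = 1.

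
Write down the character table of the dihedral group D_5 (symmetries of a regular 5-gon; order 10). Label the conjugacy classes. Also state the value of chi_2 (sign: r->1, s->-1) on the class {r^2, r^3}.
Conjugacy classes: {e} of size 1, {r^1, r^4} of size 2, {r^2, r^3} of size 2, {s, sr, ..., sr^4} of size 5.
Character table:
  irrep \ class              {e} (size 1)  {r^1, r^4} (size 2)  {r^2, r^3} (size 2)  {s, sr, ..., sr^4} (size 5)
  chi_1 (triv)               1             1                    1                    1                          
  chi_2 (sign: r->1, s->-1)  1             1                    1                    -1                         
  chi_3 (2d, j=1)            2             -1/2 + sqrt(5)/2     -sqrt(5)/2 - 1/2     0                          
  chi_4 (2d, j=2)            2             -sqrt(5)/2 - 1/2     -1/2 + sqrt(5)/2     0                          

Spot check: chi_2 (sign: r->1, s->-1) on {r^2, r^3} = 1.

D_5 has order 2*5 = 10 with 4 conjugacy classes, hence 4 irreducibles. Sum of squared dims 1 + 1 + 4 + 4 = 10 = |G|. Linear characters come from the abelianisation; the 2-dimensional irreps have character r^k -> 2*cos(2*pi*j*k/5), reflections -> 0.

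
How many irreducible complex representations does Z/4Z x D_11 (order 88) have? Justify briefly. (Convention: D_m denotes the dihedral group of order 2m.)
28

Solution. The number of irreducible complex representations of a finite group equals its number of conjugacy classes. For a direct product, #classes(G x H) = #classes(G) * #classes(H). Z/4Z has 4 classes (abelian), D_11 has 7 classes, so 4 * 7 = 28, so Z/4Z x D_11 (order 88) has exactly 28 irreducible complex representations.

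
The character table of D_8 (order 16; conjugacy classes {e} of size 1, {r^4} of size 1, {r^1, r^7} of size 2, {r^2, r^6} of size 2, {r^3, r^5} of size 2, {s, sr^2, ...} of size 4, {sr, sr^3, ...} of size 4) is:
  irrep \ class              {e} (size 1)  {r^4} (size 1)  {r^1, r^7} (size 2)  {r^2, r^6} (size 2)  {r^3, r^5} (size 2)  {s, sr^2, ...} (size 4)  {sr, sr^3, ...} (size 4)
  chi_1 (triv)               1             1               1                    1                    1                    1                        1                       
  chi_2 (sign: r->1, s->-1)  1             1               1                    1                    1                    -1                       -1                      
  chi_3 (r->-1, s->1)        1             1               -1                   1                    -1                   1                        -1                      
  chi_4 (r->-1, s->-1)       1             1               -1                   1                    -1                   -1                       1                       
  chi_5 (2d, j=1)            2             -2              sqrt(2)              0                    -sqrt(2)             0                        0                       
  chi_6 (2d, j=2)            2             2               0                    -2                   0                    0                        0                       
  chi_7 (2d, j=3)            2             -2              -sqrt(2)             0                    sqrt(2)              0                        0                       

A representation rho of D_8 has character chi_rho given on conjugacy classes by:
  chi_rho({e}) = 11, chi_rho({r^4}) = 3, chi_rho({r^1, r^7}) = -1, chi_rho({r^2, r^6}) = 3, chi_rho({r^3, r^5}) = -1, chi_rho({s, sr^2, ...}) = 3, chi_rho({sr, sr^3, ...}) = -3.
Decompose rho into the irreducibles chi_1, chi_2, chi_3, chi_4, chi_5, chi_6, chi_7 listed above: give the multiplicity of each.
Multiplicities: chi_1: 1, chi_2: 1, chi_3: 3, chi_4: 0, chi_5: 1, chi_6: 1, chi_7: 1.

Why: Use <chi_rho, chi> = (1/|G|) sum_C |C| * chi_rho(C) * conj(chi(C)) with |G| = 16 for each irreducible chi in the table:
  <chi_rho, chi_1> = (1/16)[1*(11)*conj(1) + 1*(3)*conj(1) + 2*(-1)*conj(1) + 2*(3)*conj(1) + 2*(-1)*conj(1) + 4*(3)*conj(1) + 4*(-3)*conj(1)]
      = (1/16)[(11) + (3) + (-2) + (6) + (-2) + (12) + (-12)] = 16/16 = 1
  <chi_rho, chi_2> = (1/16)[1*(11)*conj(1) + 1*(3)*conj(1) + 2*(-1)*conj(1) + 2*(3)*conj(1) + 2*(-1)*conj(1) + 4*(3)*conj(-1) + 4*(-3)*conj(-1)]
      = (1/16)[(11) + (3) + (-2) + (6) + (-2) + (-12) + (12)] = 16/16 = 1
  <chi_rho, chi_3> = (1/16)[1*(11)*conj(1) + 1*(3)*conj(1) + 2*(-1)*conj(-1) + 2*(3)*conj(1) + 2*(-1)*conj(-1) + 4*(3)*conj(1) + 4*(-3)*conj(-1)]
      = (1/16)[(11) + (3) + (2) + (6) + (2) + (12) + (12)] = 48/16 = 3
  <chi_rho, chi_4> = (1/16)[1*(11)*conj(1) + 1*(3)*conj(1) + 2*(-1)*conj(-1) + 2*(3)*conj(1) + 2*(-1)*conj(-1) + 4*(3)*conj(-1) + 4*(-3)*conj(1)]
      = (1/16)[(11) + (3) + (2) + (6) + (2) + (-12) + (-12)] = 0/16 = 0
  <chi_rho, chi_5> = (1/16)[1*(11)*conj(2) + 1*(3)*conj(-2) + 2*(-1)*conj(sqrt(2)) + 2*(3)*conj(0) + 2*(-1)*conj(-sqrt(2)) + 4*(3)*conj(0) + 4*(-3)*conj(0)]
      = (1/16)[(22) + (-6) + (-2*sqrt(2)) + (0) + (2*sqrt(2)) + (0) + (0)] = 16/16 = 1
  <chi_rho, chi_6> = (1/16)[1*(11)*conj(2) + 1*(3)*conj(2) + 2*(-1)*conj(0) + 2*(3)*conj(-2) + 2*(-1)*conj(0) + 4*(3)*conj(0) + 4*(-3)*conj(0)]
      = (1/16)[(22) + (6) + (0) + (-12) + (0) + (0) + (0)] = 16/16 = 1
  <chi_rho, chi_7> = (1/16)[1*(11)*conj(2) + 1*(3)*conj(-2) + 2*(-1)*conj(-sqrt(2)) + 2*(3)*conj(0) + 2*(-1)*conj(sqrt(2)) + 4*(3)*conj(0) + 4*(-3)*conj(0)]
      = (1/16)[(22) + (-6) + (2*sqrt(2)) + (0) + (-2*sqrt(2)) + (0) + (0)] = 16/16 = 1
Dimension check: dim(rho) = sum (mult * dim) = 1*1 + 1*1 + 3*1 + 0*1 + 1*2 + 1*2 + 1*2 = 11 = chi_rho(e) = 11.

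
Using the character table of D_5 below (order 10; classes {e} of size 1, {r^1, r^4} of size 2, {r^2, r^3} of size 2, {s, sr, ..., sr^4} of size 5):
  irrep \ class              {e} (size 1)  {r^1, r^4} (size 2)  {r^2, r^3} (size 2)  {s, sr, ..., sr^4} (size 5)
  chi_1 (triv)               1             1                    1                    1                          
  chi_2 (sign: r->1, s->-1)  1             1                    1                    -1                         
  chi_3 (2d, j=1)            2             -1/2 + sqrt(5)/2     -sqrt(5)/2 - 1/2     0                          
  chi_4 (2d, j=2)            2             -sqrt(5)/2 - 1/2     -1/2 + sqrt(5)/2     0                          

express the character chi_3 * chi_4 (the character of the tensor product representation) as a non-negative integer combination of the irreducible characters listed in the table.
chi_3 tensor chi_4 = chi_3 + chi_4 (all other irreducibles have multiplicity 0).

Working: The character of a tensor product is the pointwise product (chi_3 * chi_4)(C) = chi_3(C) * chi_4(C):
  {e}: (2)*(2), {r^1, r^4}: (-1/2 + sqrt(5)/2)*(-sqrt(5)/2 - 1/2), {r^2, r^3}: (-sqrt(5)/2 - 1/2)*(-1/2 + sqrt(5)/2), {s, sr, ..., sr^4}: (0)*(0)
so (chi_3 * chi_4) takes values
  {e} -> 4, {r^1, r^4} -> -1, {r^2, r^3} -> -1, {s, sr, ..., sr^4} -> 0.
Now take the inner product of this character with each irreducible chi from the table, <chi_3*chi_4, chi> = (1/10) sum_C |C| (chi_3*chi_4)(C) conj(chi(C)):
  <chi_3*chi_4, chi_1> = (1/10)[1*(4)*conj(1) + 2*(-1)*conj(1) + 2*(-1)*conj(1) + 5*(0)*conj(1)]
      = (1/10)[(4) + (-2) + (-2) + (0)] = 0/10 = 0
  <chi_3*chi_4, chi_2> = (1/10)[1*(4)*conj(1) + 2*(-1)*conj(1) + 2*(-1)*conj(1) + 5*(0)*conj(-1)]
      = (1/10)[(4) + (-2) + (-2) + (0)] = 0/10 = 0
  <chi_3*chi_4, chi_3> = (1/10)[1*(4)*conj(2) + 2*(-1)*conj(-1/2 + sqrt(5)/2) + 2*(-1)*conj(-sqrt(5)/2 - 1/2) + 5*(0)*conj(0)]
      = (1/10)[(8) + (1 - sqrt(5)) + (1 + sqrt(5)) + (0)] = 10/10 = 1
  <chi_3*chi_4, chi_4> = (1/10)[1*(4)*conj(2) + 2*(-1)*conj(-sqrt(5)/2 - 1/2) + 2*(-1)*conj(-1/2 + sqrt(5)/2) + 5*(0)*conj(0)]
      = (1/10)[(8) + (1 + sqrt(5)) + (1 - sqrt(5)) + (0)] = 10/10 = 1
Hence the multiplicities are chi_3: 1, chi_4: 1. Dimension check: dim(chi_3)*dim(chi_4) = 2*2 = 4 and sum (mult * dim) = 1*2 + 1*2 = 4.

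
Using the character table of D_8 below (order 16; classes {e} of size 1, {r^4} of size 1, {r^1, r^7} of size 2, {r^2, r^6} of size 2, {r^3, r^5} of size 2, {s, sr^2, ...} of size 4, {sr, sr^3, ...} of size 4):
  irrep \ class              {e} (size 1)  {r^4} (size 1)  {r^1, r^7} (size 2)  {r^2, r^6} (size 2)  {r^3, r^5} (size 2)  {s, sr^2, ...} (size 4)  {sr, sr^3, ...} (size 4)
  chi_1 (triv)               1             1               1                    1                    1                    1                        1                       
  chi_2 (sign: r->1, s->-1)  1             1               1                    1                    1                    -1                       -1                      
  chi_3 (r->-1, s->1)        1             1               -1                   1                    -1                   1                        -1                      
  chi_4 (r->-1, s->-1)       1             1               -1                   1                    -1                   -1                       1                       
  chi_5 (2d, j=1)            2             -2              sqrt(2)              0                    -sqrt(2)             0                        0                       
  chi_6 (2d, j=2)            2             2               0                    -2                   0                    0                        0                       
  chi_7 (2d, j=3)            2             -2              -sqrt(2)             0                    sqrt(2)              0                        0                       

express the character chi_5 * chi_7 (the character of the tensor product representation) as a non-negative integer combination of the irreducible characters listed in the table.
chi_5 tensor chi_7 = chi_3 + chi_4 + chi_6 (all other irreducibles have multiplicity 0).

Derivation: The character of a tensor product is the pointwise product (chi_5 * chi_7)(C) = chi_5(C) * chi_7(C):
  {e}: (2)*(2), {r^4}: (-2)*(-2), {r^1, r^7}: (sqrt(2))*(-sqrt(2)), {r^2, r^6}: (0)*(0), {r^3, r^5}: (-sqrt(2))*(sqrt(2)), {s, sr^2, ...}: (0)*(0), {sr, sr^3, ...}: (0)*(0)
so (chi_5 * chi_7) takes values
  {e} -> 4, {r^4} -> 4, {r^1, r^7} -> -2, {r^2, r^6} -> 0, {r^3, r^5} -> -2, {s, sr^2, ...} -> 0, {sr, sr^3, ...} -> 0.
Now take the inner product of this character with each irreducible chi from the table, <chi_5*chi_7, chi> = (1/16) sum_C |C| (chi_5*chi_7)(C) conj(chi(C)):
  <chi_5*chi_7, chi_1> = (1/16)[1*(4)*conj(1) + 1*(4)*conj(1) + 2*(-2)*conj(1) + 2*(0)*conj(1) + 2*(-2)*conj(1) + 4*(0)*conj(1) + 4*(0)*conj(1)]
      = (1/16)[(4) + (4) + (-4) + (0) + (-4) + (0) + (0)] = 0/16 = 0
  <chi_5*chi_7, chi_2> = (1/16)[1*(4)*conj(1) + 1*(4)*conj(1) + 2*(-2)*conj(1) + 2*(0)*conj(1) + 2*(-2)*conj(1) + 4*(0)*conj(-1) + 4*(0)*conj(-1)]
      = (1/16)[(4) + (4) + (-4) + (0) + (-4) + (0) + (0)] = 0/16 = 0
  <chi_5*chi_7, chi_3> = (1/16)[1*(4)*conj(1) + 1*(4)*conj(1) + 2*(-2)*conj(-1) + 2*(0)*conj(1) + 2*(-2)*conj(-1) + 4*(0)*conj(1) + 4*(0)*conj(-1)]
      = (1/16)[(4) + (4) + (4) + (0) + (4) + (0) + (0)] = 16/16 = 1
  <chi_5*chi_7, chi_4> = (1/16)[1*(4)*conj(1) + 1*(4)*conj(1) + 2*(-2)*conj(-1) + 2*(0)*conj(1) + 2*(-2)*conj(-1) + 4*(0)*conj(-1) + 4*(0)*conj(1)]
      = (1/16)[(4) + (4) + (4) + (0) + (4) + (0) + (0)] = 16/16 = 1
  <chi_5*chi_7, chi_5> = (1/16)[1*(4)*conj(2) + 1*(4)*conj(-2) + 2*(-2)*conj(sqrt(2)) + 2*(0)*conj(0) + 2*(-2)*conj(-sqrt(2)) + 4*(0)*conj(0) + 4*(0)*conj(0)]
      = (1/16)[(8) + (-8) + (-4*sqrt(2)) + (0) + (4*sqrt(2)) + (0) + (0)] = 0/16 = 0
  <chi_5*chi_7, chi_6> = (1/16)[1*(4)*conj(2) + 1*(4)*conj(2) + 2*(-2)*conj(0) + 2*(0)*conj(-2) + 2*(-2)*conj(0) + 4*(0)*conj(0) + 4*(0)*conj(0)]
      = (1/16)[(8) + (8) + (0) + (0) + (0) + (0) + (0)] = 16/16 = 1
  <chi_5*chi_7, chi_7> = (1/16)[1*(4)*conj(2) + 1*(4)*conj(-2) + 2*(-2)*conj(-sqrt(2)) + 2*(0)*conj(0) + 2*(-2)*conj(sqrt(2)) + 4*(0)*conj(0) + 4*(0)*conj(0)]
      = (1/16)[(8) + (-8) + (4*sqrt(2)) + (0) + (-4*sqrt(2)) + (0) + (0)] = 0/16 = 0
Hence the multiplicities are chi_3: 1, chi_4: 1, chi_6: 1. Dimension check: dim(chi_5)*dim(chi_7) = 2*2 = 4 and sum (mult * dim) = 1*1 + 1*1 + 1*2 = 4.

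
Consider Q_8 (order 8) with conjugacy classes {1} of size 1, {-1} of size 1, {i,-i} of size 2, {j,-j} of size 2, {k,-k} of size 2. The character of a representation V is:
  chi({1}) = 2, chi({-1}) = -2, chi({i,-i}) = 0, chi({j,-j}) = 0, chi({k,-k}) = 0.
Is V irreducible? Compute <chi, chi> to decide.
Irreducible: <chi, chi> = 1.

Proof sketch: <chi, chi> = (1/|G|) sum_C |C| * |chi(C)|^2 = (1/8)[1*|2|^2 + 1*|-2|^2 + 2*|0|^2 + 2*|0|^2 + 2*|0|^2]
  = (1/8)[(4) + (4) + (0) + (0) + (0)] = 8/8 = 1.
A character is irreducible iff <chi, chi> = 1, so this representation is irreducible.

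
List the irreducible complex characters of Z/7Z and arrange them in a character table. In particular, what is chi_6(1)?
Character table of Z/7Z (irreps indexed chi_0,...,chi_6 with chi_k(m) = zeta_7^(k*m), zeta_7 = exp(2*pi*i/7)):
  irrep \ class  {0} (size 1)  {1} (size 1)    {2} (size 1)    {3} (size 1)    {4} (size 1)    {5} (size 1)    {6} (size 1)  
  chi_0          1             1               1               1               1               1               1             
  chi_1          1             exp(2*I*pi/7)   exp(4*I*pi/7)   exp(6*I*pi/7)   exp(-6*I*pi/7)  exp(-4*I*pi/7)  exp(-2*I*pi/7)
  chi_2          1             exp(4*I*pi/7)   exp(-6*I*pi/7)  exp(-2*I*pi/7)  exp(2*I*pi/7)   exp(6*I*pi/7)   exp(-4*I*pi/7)
  chi_3          1             exp(6*I*pi/7)   exp(-2*I*pi/7)  exp(4*I*pi/7)   exp(-4*I*pi/7)  exp(2*I*pi/7)   exp(-6*I*pi/7)
  chi_4          1             exp(-6*I*pi/7)  exp(2*I*pi/7)   exp(-4*I*pi/7)  exp(4*I*pi/7)   exp(-2*I*pi/7)  exp(6*I*pi/7) 
  chi_5          1             exp(-4*I*pi/7)  exp(6*I*pi/7)   exp(2*I*pi/7)   exp(-2*I*pi/7)  exp(-6*I*pi/7)  exp(4*I*pi/7) 
  chi_6          1             exp(-2*I*pi/7)  exp(-4*I*pi/7)  exp(-6*I*pi/7)  exp(6*I*pi/7)   exp(4*I*pi/7)   exp(2*I*pi/7) 

Spot check: chi_6(1) = zeta_7^(6*1) = zeta_7^6 = exp(-2*I*pi/7).

Proof sketch: Z/7Z is abelian, so all 7 irreducible complex representations are 1-dimensional. They are given by chi_k(m) = zeta_7^(k*m) for k = 0,...,6. Row orthogonality: sum_m chi_k(m) conj(chi_l(m)) = 7 * [k = l].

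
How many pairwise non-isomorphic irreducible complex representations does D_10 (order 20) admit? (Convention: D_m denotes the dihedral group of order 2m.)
8

Proof sketch: The number of irreducible complex representations of a finite group equals its number of conjugacy classes. D_10 has 8 conjugacy classes (n/2 + 3 for n even), so D_10 (order 20) has exactly 8 irreducible complex representations.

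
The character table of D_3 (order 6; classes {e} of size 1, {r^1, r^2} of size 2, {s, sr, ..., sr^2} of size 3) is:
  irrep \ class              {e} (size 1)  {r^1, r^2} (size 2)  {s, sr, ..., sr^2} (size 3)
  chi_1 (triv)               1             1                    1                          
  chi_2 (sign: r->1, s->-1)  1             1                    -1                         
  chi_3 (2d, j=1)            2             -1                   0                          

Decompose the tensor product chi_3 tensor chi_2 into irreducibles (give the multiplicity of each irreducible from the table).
chi_3 tensor chi_2 = chi_3 (all other irreducibles have multiplicity 0).

Solution. The character of a tensor product is the pointwise product (chi_3 * chi_2)(C) = chi_3(C) * chi_2(C):
  {e}: (2)*(1), {r^1, r^2}: (-1)*(1), {s, sr, ..., sr^2}: (0)*(-1)
so (chi_3 * chi_2) takes values
  {e} -> 2, {r^1, r^2} -> -1, {s, sr, ..., sr^2} -> 0.
Now take the inner product of this character with each irreducible chi from the table, <chi_3*chi_2, chi> = (1/6) sum_C |C| (chi_3*chi_2)(C) conj(chi(C)):
  <chi_3*chi_2, chi_1> = (1/6)[1*(2)*conj(1) + 2*(-1)*conj(1) + 3*(0)*conj(1)]
      = (1/6)[(2) + (-2) + (0)] = 0/6 = 0
  <chi_3*chi_2, chi_2> = (1/6)[1*(2)*conj(1) + 2*(-1)*conj(1) + 3*(0)*conj(-1)]
      = (1/6)[(2) + (-2) + (0)] = 0/6 = 0
  <chi_3*chi_2, chi_3> = (1/6)[1*(2)*conj(2) + 2*(-1)*conj(-1) + 3*(0)*conj(0)]
      = (1/6)[(4) + (2) + (0)] = 6/6 = 1
Hence the multiplicities are chi_3: 1. Dimension check: dim(chi_3)*dim(chi_2) = 2*1 = 2 and sum (mult * dim) = 1*2 = 2.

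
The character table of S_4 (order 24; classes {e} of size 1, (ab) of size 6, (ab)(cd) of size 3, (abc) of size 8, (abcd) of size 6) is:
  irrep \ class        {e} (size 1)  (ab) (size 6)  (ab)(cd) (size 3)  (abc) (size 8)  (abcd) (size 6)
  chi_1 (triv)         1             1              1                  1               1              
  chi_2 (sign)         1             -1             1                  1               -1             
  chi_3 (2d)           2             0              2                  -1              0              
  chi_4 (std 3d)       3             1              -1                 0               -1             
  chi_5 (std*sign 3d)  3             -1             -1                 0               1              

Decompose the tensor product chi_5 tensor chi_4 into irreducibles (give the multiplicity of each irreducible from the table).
chi_5 tensor chi_4 = chi_2 + chi_3 + chi_4 + chi_5 (all other irreducibles have multiplicity 0).

Why: The character of a tensor product is the pointwise product (chi_5 * chi_4)(C) = chi_5(C) * chi_4(C):
  {e}: (3)*(3), (ab): (-1)*(1), (ab)(cd): (-1)*(-1), (abc): (0)*(0), (abcd): (1)*(-1)
so (chi_5 * chi_4) takes values
  {e} -> 9, (ab) -> -1, (ab)(cd) -> 1, (abc) -> 0, (abcd) -> -1.
Now take the inner product of this character with each irreducible chi from the table, <chi_5*chi_4, chi> = (1/24) sum_C |C| (chi_5*chi_4)(C) conj(chi(C)):
  <chi_5*chi_4, chi_1> = (1/24)[1*(9)*conj(1) + 6*(-1)*conj(1) + 3*(1)*conj(1) + 8*(0)*conj(1) + 6*(-1)*conj(1)]
      = (1/24)[(9) + (-6) + (3) + (0) + (-6)] = 0/24 = 0
  <chi_5*chi_4, chi_2> = (1/24)[1*(9)*conj(1) + 6*(-1)*conj(-1) + 3*(1)*conj(1) + 8*(0)*conj(1) + 6*(-1)*conj(-1)]
      = (1/24)[(9) + (6) + (3) + (0) + (6)] = 24/24 = 1
  <chi_5*chi_4, chi_3> = (1/24)[1*(9)*conj(2) + 6*(-1)*conj(0) + 3*(1)*conj(2) + 8*(0)*conj(-1) + 6*(-1)*conj(0)]
      = (1/24)[(18) + (0) + (6) + (0) + (0)] = 24/24 = 1
  <chi_5*chi_4, chi_4> = (1/24)[1*(9)*conj(3) + 6*(-1)*conj(1) + 3*(1)*conj(-1) + 8*(0)*conj(0) + 6*(-1)*conj(-1)]
      = (1/24)[(27) + (-6) + (-3) + (0) + (6)] = 24/24 = 1
  <chi_5*chi_4, chi_5> = (1/24)[1*(9)*conj(3) + 6*(-1)*conj(-1) + 3*(1)*conj(-1) + 8*(0)*conj(0) + 6*(-1)*conj(1)]
      = (1/24)[(27) + (6) + (-3) + (0) + (-6)] = 24/24 = 1
Hence the multiplicities are chi_2: 1, chi_3: 1, chi_4: 1, chi_5: 1. Dimension check: dim(chi_5)*dim(chi_4) = 3*3 = 9 and sum (mult * dim) = 1*1 + 1*2 + 1*3 + 1*3 = 9.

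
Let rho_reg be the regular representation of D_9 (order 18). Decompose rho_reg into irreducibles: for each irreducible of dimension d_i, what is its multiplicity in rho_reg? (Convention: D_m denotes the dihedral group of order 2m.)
Each irreducible V_i of dimension d_i appears with multiplicity d_i, i.e. rho_reg = (direct sum over all irreducibles V_i) d_i V_i. The irreducible dimensions for D_9 are 1, 1, 2, 2, 2, 2: 2 irreducibles of dimension 1, each with multiplicity 1; 4 irreducibles of dimension 2, each with multiplicity 2. Total dimension 2*1*1 + 4*2*2 = 18 = |G|.

Justification: General theorem: in the regular representation of a finite group G, each irreducible appears with multiplicity equal to its dimension. Check: dim(rho_reg) = sum d_i^2 = 1 + 1 + 4 + 4 + 4 + 4 = 18 = |G|.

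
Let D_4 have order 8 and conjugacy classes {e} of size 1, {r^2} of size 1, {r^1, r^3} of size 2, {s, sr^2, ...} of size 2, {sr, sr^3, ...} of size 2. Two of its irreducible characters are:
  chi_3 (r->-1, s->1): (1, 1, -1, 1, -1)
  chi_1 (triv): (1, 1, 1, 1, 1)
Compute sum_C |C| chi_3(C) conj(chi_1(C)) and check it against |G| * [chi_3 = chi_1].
Sum = 0; so <chi_3, chi_1> = 0 (distinct irreducibles are orthogonal).

Derivation: Compute term by term over conjugacy classes (|C| * chi_3(C) * conj(chi_1(C))):
  1*(1)*conj(1) + 1*(1)*conj(1) + 2*(-1)*conj(1) + 2*(1)*conj(1) + 2*(-1)*conj(1)
  = (1) + (1) + (-2) + (2) + (-2)
  = 0.
Dividing by |G| = 8 gives 0/8 = 0, matching the row-orthogonality relation <chi_3, chi_1> = [chi_3 = chi_1].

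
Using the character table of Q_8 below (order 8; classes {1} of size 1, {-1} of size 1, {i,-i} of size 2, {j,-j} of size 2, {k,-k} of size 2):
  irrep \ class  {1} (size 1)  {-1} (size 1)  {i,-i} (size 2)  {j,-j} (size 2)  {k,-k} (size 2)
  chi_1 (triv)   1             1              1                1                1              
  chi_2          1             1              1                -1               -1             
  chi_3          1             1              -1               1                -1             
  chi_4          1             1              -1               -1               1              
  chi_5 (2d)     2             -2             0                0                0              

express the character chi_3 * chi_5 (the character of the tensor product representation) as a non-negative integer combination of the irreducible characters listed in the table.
chi_3 tensor chi_5 = chi_5 (all other irreducibles have multiplicity 0).

Details: The character of a tensor product is the pointwise product (chi_3 * chi_5)(C) = chi_3(C) * chi_5(C):
  {1}: (1)*(2), {-1}: (1)*(-2), {i,-i}: (-1)*(0), {j,-j}: (1)*(0), {k,-k}: (-1)*(0)
so (chi_3 * chi_5) takes values
  {1} -> 2, {-1} -> -2, {i,-i} -> 0, {j,-j} -> 0, {k,-k} -> 0.
Now take the inner product of this character with each irreducible chi from the table, <chi_3*chi_5, chi> = (1/8) sum_C |C| (chi_3*chi_5)(C) conj(chi(C)):
  <chi_3*chi_5, chi_1> = (1/8)[1*(2)*conj(1) + 1*(-2)*conj(1) + 2*(0)*conj(1) + 2*(0)*conj(1) + 2*(0)*conj(1)]
      = (1/8)[(2) + (-2) + (0) + (0) + (0)] = 0/8 = 0
  <chi_3*chi_5, chi_2> = (1/8)[1*(2)*conj(1) + 1*(-2)*conj(1) + 2*(0)*conj(1) + 2*(0)*conj(-1) + 2*(0)*conj(-1)]
      = (1/8)[(2) + (-2) + (0) + (0) + (0)] = 0/8 = 0
  <chi_3*chi_5, chi_3> = (1/8)[1*(2)*conj(1) + 1*(-2)*conj(1) + 2*(0)*conj(-1) + 2*(0)*conj(1) + 2*(0)*conj(-1)]
      = (1/8)[(2) + (-2) + (0) + (0) + (0)] = 0/8 = 0
  <chi_3*chi_5, chi_4> = (1/8)[1*(2)*conj(1) + 1*(-2)*conj(1) + 2*(0)*conj(-1) + 2*(0)*conj(-1) + 2*(0)*conj(1)]
      = (1/8)[(2) + (-2) + (0) + (0) + (0)] = 0/8 = 0
  <chi_3*chi_5, chi_5> = (1/8)[1*(2)*conj(2) + 1*(-2)*conj(-2) + 2*(0)*conj(0) + 2*(0)*conj(0) + 2*(0)*conj(0)]
      = (1/8)[(4) + (4) + (0) + (0) + (0)] = 8/8 = 1
Hence the multiplicities are chi_5: 1. Dimension check: dim(chi_3)*dim(chi_5) = 1*2 = 2 and sum (mult * dim) = 1*2 = 2.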